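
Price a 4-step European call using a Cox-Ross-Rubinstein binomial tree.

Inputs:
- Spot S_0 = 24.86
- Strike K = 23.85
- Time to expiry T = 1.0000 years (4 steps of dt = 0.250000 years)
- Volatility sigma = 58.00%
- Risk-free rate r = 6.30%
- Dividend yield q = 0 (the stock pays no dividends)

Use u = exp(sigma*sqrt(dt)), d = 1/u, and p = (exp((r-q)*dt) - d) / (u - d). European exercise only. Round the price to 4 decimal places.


Answer: Price = V(0,0) = 6.5436

Derivation:
dt = T/N = 0.250000
u = exp(sigma*sqrt(dt)) = 1.336427; d = 1/u = 0.748264
p = (exp((r-q)*dt) - d) / (u - d) = 0.454994
Discount per step: exp(-r*dt) = 0.984373
Stock lattice S(k, i) with i counting down-moves:
  k=0: S(0,0) = 24.8600
  k=1: S(1,0) = 33.2236; S(1,1) = 18.6018
  k=2: S(2,0) = 44.4009; S(2,1) = 24.8600; S(2,2) = 13.9191
  k=3: S(3,0) = 59.3386; S(3,1) = 33.2236; S(3,2) = 18.6018; S(3,3) = 10.4151
  k=4: S(4,0) = 79.3017; S(4,1) = 44.4009; S(4,2) = 24.8600; S(4,3) = 13.9191; S(4,4) = 7.7933
Terminal payoffs V(N, i) = max(S_T - K, 0):
  V(4,0) = 55.451741; V(4,1) = 20.550915; V(4,2) = 1.010000; V(4,3) = 0.000000; V(4,4) = 0.000000
Backward induction: V(k, i) = exp(-r*dt) * [p * V(k+1, i) + (1-p) * V(k+1, i+1)].
  V(3,0) = exp(-r*dt) * [p*55.451741 + (1-p)*20.550915] = 35.861299
  V(3,1) = exp(-r*dt) * [p*20.550915 + (1-p)*1.010000] = 9.746282
  V(3,2) = exp(-r*dt) * [p*1.010000 + (1-p)*0.000000] = 0.452363
  V(3,3) = exp(-r*dt) * [p*0.000000 + (1-p)*0.000000] = 0.000000
  V(2,0) = exp(-r*dt) * [p*35.861299 + (1-p)*9.746282] = 21.290481
  V(2,1) = exp(-r*dt) * [p*9.746282 + (1-p)*0.452363] = 4.607893
  V(2,2) = exp(-r*dt) * [p*0.452363 + (1-p)*0.000000] = 0.202606
  V(1,0) = exp(-r*dt) * [p*21.290481 + (1-p)*4.607893] = 12.007753
  V(1,1) = exp(-r*dt) * [p*4.607893 + (1-p)*0.202606] = 2.172498
  V(0,0) = exp(-r*dt) * [p*12.007753 + (1-p)*2.172498] = 6.543603


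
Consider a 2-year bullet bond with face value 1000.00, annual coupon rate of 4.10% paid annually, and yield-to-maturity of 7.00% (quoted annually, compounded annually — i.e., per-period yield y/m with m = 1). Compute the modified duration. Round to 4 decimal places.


Coupon per period c = face * coupon_rate / m = 41.000000
Periods per year m = 1; per-period yield y/m = 0.070000
Number of cashflows N = 2
Cashflows (t years, CF_t, discount factor 1/(1+y/m)^(m*t), PV):
  t = 1.0000: CF_t = 41.000000, DF = 0.934579, PV = 38.317757
  t = 2.0000: CF_t = 1041.000000, DF = 0.873439, PV = 909.249716
Price P = sum_t PV_t = 947.567473
First compute Macaulay numerator sum_t t * PV_t:
  t * PV_t at t = 1.0000: 38.317757
  t * PV_t at t = 2.0000: 1818.499432
Macaulay duration D = 1856.817189 / 947.567473 = 1.959562
Modified duration = D / (1 + y/m) = 1.959562 / (1 + 0.070000) = 1.831366

Answer: Modified duration = 1.8314


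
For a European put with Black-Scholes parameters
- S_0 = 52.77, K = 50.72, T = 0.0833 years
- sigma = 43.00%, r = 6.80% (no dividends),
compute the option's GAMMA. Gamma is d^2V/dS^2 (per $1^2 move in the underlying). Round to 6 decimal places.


Answer: Gamma = 0.055609

Derivation:
d1 = 0.4269595716; d2 = 0.3028540923
phi(d1) = 0.3641877415; exp(-qT) = 1.0000000000; exp(-rT) = 0.9943516125
Gamma = exp(-qT) * phi(d1) / (S * sigma * sqrt(T)) = 1.0000000000 * 0.3641877415 / (52.7700 * 0.4300 * 0.2886173938) = 0.055609


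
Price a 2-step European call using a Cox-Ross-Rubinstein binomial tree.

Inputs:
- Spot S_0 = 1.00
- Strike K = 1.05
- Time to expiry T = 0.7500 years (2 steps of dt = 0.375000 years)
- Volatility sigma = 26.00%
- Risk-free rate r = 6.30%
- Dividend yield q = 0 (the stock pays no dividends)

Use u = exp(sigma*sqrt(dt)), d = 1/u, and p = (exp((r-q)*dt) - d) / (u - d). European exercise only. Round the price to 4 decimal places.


Answer: Price = V(0,0) = 0.0887

Derivation:
dt = T/N = 0.375000
u = exp(sigma*sqrt(dt)) = 1.172592; d = 1/u = 0.852811
p = (exp((r-q)*dt) - d) / (u - d) = 0.535038
Discount per step: exp(-r*dt) = 0.976652
Stock lattice S(k, i) with i counting down-moves:
  k=0: S(0,0) = 1.0000
  k=1: S(1,0) = 1.1726; S(1,1) = 0.8528
  k=2: S(2,0) = 1.3750; S(2,1) = 1.0000; S(2,2) = 0.7273
Terminal payoffs V(N, i) = max(S_T - K, 0):
  V(2,0) = 0.324972; V(2,1) = 0.000000; V(2,2) = 0.000000
Backward induction: V(k, i) = exp(-r*dt) * [p * V(k+1, i) + (1-p) * V(k+1, i+1)].
  V(1,0) = exp(-r*dt) * [p*0.324972 + (1-p)*0.000000] = 0.169813
  V(1,1) = exp(-r*dt) * [p*0.000000 + (1-p)*0.000000] = 0.000000
  V(0,0) = exp(-r*dt) * [p*0.169813 + (1-p)*0.000000] = 0.088735


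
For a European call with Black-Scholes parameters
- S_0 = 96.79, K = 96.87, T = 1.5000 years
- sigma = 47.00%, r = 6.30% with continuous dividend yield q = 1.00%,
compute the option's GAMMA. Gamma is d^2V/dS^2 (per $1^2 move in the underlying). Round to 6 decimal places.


d1 = 0.4244892930; d2 = -0.1511407966
phi(d1) = 0.3645709439; exp(-qT) = 0.9851119396; exp(-rT) = 0.9098277346
Gamma = exp(-qT) * phi(d1) / (S * sigma * sqrt(T)) = 0.9851119396 * 0.3645709439 / (96.7900 * 0.4700 * 1.2247448714) = 0.006446

Answer: Gamma = 0.006446


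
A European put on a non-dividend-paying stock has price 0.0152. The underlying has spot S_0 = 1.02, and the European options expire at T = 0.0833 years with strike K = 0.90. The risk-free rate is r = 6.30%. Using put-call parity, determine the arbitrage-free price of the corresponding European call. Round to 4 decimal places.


Answer: Call price = 0.1399

Derivation:
Put-call parity: C - P = S_0 * exp(-qT) - K * exp(-rT).
S_0 * exp(-qT) = 1.0200 * 1.00000000 = 1.02000000
K * exp(-rT) = 0.9000 * 0.99476585 = 0.89528926
C = P + S*exp(-qT) - K*exp(-rT)
C = 0.0152 + 1.02000000 - 0.89528926 = 0.1399


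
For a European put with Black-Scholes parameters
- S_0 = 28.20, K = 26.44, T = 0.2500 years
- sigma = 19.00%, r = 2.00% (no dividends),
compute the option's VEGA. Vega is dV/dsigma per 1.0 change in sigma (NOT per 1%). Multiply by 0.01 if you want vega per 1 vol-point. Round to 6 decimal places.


Answer: Vega = 4.154590

Derivation:
d1 = 0.7784890838; d2 = 0.6834890838
phi(d1) = 0.2946517407; exp(-qT) = 1.0000000000; exp(-rT) = 0.9950124792
Vega = S * exp(-qT) * phi(d1) * sqrt(T) = 28.2000 * 1.0000000000 * 0.2946517407 * 0.5000000000 = 4.154590


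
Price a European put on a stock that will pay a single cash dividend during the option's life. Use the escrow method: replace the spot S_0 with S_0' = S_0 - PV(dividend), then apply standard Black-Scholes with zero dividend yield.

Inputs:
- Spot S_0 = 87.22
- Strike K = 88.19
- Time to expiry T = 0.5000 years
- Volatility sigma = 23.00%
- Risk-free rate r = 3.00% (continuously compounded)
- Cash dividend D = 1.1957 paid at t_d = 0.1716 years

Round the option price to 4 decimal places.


Answer: Price = 6.0365

Derivation:
PV(D) = D * exp(-r * t_d) = 1.1957 * 0.99486523 = 1.18956035
S_0' = S_0 - PV(D) = 87.2200 - 1.18956035 = 86.03043965
d1 = (ln(S_0'/K) + (r + sigma^2/2)*T) / (sigma*sqrt(T)) = 0.02110625
d2 = d1 - sigma*sqrt(T) = -0.14152831
exp(-rT) = 0.98511194
N(-d1) = 0.49158045; N(-d2) = 0.55627370
P = K * exp(-rT) * N(-d2) - S_0' * N(-d1) = 88.1900 * 0.98511194 * 0.55627370 - 86.03043965 * 0.49158045 = 6.0365


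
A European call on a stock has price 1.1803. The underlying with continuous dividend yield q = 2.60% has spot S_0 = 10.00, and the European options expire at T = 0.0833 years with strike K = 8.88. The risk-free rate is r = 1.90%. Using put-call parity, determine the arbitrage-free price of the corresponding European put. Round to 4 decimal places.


Answer: Put price = 0.0679

Derivation:
Put-call parity: C - P = S_0 * exp(-qT) - K * exp(-rT).
S_0 * exp(-qT) = 10.0000 * 0.99783654 = 9.97836544
K * exp(-rT) = 8.8800 * 0.99841855 = 8.86595674
P = C - S*exp(-qT) + K*exp(-rT)
P = 1.1803 - 9.97836544 + 8.86595674 = 0.0679


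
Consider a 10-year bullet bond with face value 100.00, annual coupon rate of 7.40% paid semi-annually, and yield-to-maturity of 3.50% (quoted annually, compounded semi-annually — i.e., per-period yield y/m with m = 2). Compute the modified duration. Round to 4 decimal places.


Coupon per period c = face * coupon_rate / m = 3.700000
Periods per year m = 2; per-period yield y/m = 0.017500
Number of cashflows N = 20
Cashflows (t years, CF_t, discount factor 1/(1+y/m)^(m*t), PV):
  t = 0.5000: CF_t = 3.700000, DF = 0.982801, PV = 3.636364
  t = 1.0000: CF_t = 3.700000, DF = 0.965898, PV = 3.573822
  t = 1.5000: CF_t = 3.700000, DF = 0.949285, PV = 3.512356
  t = 2.0000: CF_t = 3.700000, DF = 0.932959, PV = 3.451946
  t = 2.5000: CF_t = 3.700000, DF = 0.916913, PV = 3.392576
  t = 3.0000: CF_t = 3.700000, DF = 0.901143, PV = 3.334227
  t = 3.5000: CF_t = 3.700000, DF = 0.885644, PV = 3.276882
  t = 4.0000: CF_t = 3.700000, DF = 0.870412, PV = 3.220523
  t = 4.5000: CF_t = 3.700000, DF = 0.855441, PV = 3.165133
  t = 5.0000: CF_t = 3.700000, DF = 0.840729, PV = 3.110696
  t = 5.5000: CF_t = 3.700000, DF = 0.826269, PV = 3.057195
  t = 6.0000: CF_t = 3.700000, DF = 0.812058, PV = 3.004614
  t = 6.5000: CF_t = 3.700000, DF = 0.798091, PV = 2.952938
  t = 7.0000: CF_t = 3.700000, DF = 0.784365, PV = 2.902150
  t = 7.5000: CF_t = 3.700000, DF = 0.770875, PV = 2.852236
  t = 8.0000: CF_t = 3.700000, DF = 0.757616, PV = 2.803180
  t = 8.5000: CF_t = 3.700000, DF = 0.744586, PV = 2.754968
  t = 9.0000: CF_t = 3.700000, DF = 0.731780, PV = 2.707586
  t = 9.5000: CF_t = 3.700000, DF = 0.719194, PV = 2.661018
  t = 10.0000: CF_t = 103.700000, DF = 0.706825, PV = 73.297709
Price P = sum_t PV_t = 132.668119
First compute Macaulay numerator sum_t t * PV_t:
  t * PV_t at t = 0.5000: 1.818182
  t * PV_t at t = 1.0000: 3.573822
  t * PV_t at t = 1.5000: 5.268533
  t * PV_t at t = 2.0000: 6.903893
  t * PV_t at t = 2.5000: 8.481441
  t * PV_t at t = 3.0000: 10.002682
  t * PV_t at t = 3.5000: 11.469087
  t * PV_t at t = 4.0000: 12.882091
  t * PV_t at t = 4.5000: 14.243098
  t * PV_t at t = 5.0000: 15.553479
  t * PV_t at t = 5.5000: 16.814572
  t * PV_t at t = 6.0000: 18.027685
  t * PV_t at t = 6.5000: 19.194095
  t * PV_t at t = 7.0000: 20.315051
  t * PV_t at t = 7.5000: 21.391770
  t * PV_t at t = 8.0000: 22.425443
  t * PV_t at t = 8.5000: 23.417231
  t * PV_t at t = 9.0000: 24.368271
  t * PV_t at t = 9.5000: 25.279669
  t * PV_t at t = 10.0000: 732.977087
Macaulay duration D = 1014.407182 / 132.668119 = 7.646202
Modified duration = D / (1 + y/m) = 7.646202 / (1 + 0.017500) = 7.514694

Answer: Modified duration = 7.5147


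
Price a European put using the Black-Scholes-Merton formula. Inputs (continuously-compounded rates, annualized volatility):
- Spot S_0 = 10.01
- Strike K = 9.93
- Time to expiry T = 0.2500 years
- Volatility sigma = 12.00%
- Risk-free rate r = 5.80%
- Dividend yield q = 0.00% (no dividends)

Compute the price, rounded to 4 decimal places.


Answer: Price = 0.1419

Derivation:
d1 = (ln(S/K) + (r - q + 0.5*sigma^2) * T) / (sigma * sqrt(T)) = 0.40540192
d2 = d1 - sigma * sqrt(T) = 0.34540192
exp(-rT) = 0.98560462; exp(-qT) = 1.00000000
P = K * exp(-rT) * N(-d2) - S_0 * exp(-qT) * N(-d1)
N(-d1) = 0.34259105; N(-d2) = 0.36489612
P = 9.9300 * 0.98560462 * 0.36489612 - 10.0100 * 1.00000000 * 0.34259105 = 0.1419


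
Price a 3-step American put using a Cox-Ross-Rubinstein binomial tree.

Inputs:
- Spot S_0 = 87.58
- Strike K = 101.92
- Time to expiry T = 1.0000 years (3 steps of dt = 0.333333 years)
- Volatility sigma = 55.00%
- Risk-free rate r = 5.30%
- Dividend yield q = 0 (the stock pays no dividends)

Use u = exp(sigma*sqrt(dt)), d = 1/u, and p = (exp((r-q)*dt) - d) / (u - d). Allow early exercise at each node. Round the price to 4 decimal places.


Answer: Price = V(0,0) = 26.1463

Derivation:
dt = T/N = 0.333333
u = exp(sigma*sqrt(dt)) = 1.373748; d = 1/u = 0.727936
p = (exp((r-q)*dt) - d) / (u - d) = 0.448874
Discount per step: exp(-r*dt) = 0.982488
Stock lattice S(k, i) with i counting down-moves:
  k=0: S(0,0) = 87.5800
  k=1: S(1,0) = 120.3128; S(1,1) = 63.7526
  k=2: S(2,0) = 165.2795; S(2,1) = 87.5800; S(2,2) = 46.4078
  k=3: S(3,0) = 227.0523; S(3,1) = 120.3128; S(3,2) = 63.7526; S(3,3) = 33.7819
Terminal payoffs V(N, i) = max(K - S_T, 0):
  V(3,0) = 0.000000; V(3,1) = 0.000000; V(3,2) = 38.167397; V(3,3) = 68.138115
Backward induction: V(k, i) = exp(-r*dt) * [p * V(k+1, i) + (1-p) * V(k+1, i+1)]; then take max(V_cont, immediate exercise) for American.
  V(2,0) = exp(-r*dt) * [p*0.000000 + (1-p)*0.000000] = 0.000000; exercise = 0.000000; V(2,0) = max -> 0.000000
  V(2,1) = exp(-r*dt) * [p*0.000000 + (1-p)*38.167397] = 20.666706; exercise = 14.340000; V(2,1) = max -> 20.666706
  V(2,2) = exp(-r*dt) * [p*38.167397 + (1-p)*68.138115] = 53.727434; exercise = 55.512209; V(2,2) = max -> 55.512209
  V(1,0) = exp(-r*dt) * [p*0.000000 + (1-p)*20.666706] = 11.190513; exercise = 0.000000; V(1,0) = max -> 11.190513
  V(1,1) = exp(-r*dt) * [p*20.666706 + (1-p)*55.512209] = 39.172783; exercise = 38.167397; V(1,1) = max -> 39.172783
  V(0,0) = exp(-r*dt) * [p*11.190513 + (1-p)*39.172783] = 26.146260; exercise = 14.340000; V(0,0) = max -> 26.146260


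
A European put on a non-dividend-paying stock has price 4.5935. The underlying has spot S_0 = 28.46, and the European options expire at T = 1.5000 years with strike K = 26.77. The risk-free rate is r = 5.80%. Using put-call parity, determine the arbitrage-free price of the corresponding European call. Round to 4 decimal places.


Answer: Call price = 8.5141

Derivation:
Put-call parity: C - P = S_0 * exp(-qT) - K * exp(-rT).
S_0 * exp(-qT) = 28.4600 * 1.00000000 = 28.46000000
K * exp(-rT) = 26.7700 * 0.91667710 = 24.53944585
C = P + S*exp(-qT) - K*exp(-rT)
C = 4.5935 + 28.46000000 - 24.53944585 = 8.5141


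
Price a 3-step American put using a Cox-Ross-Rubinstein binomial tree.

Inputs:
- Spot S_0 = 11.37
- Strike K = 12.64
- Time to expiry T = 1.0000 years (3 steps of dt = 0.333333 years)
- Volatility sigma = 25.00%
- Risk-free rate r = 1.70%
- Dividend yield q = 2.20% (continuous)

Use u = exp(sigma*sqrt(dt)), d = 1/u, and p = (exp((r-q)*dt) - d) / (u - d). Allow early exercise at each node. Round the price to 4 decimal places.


dt = T/N = 0.333333
u = exp(sigma*sqrt(dt)) = 1.155274; d = 1/u = 0.865596
p = (exp((r-q)*dt) - d) / (u - d) = 0.458229
Discount per step: exp(-r*dt) = 0.994349
Stock lattice S(k, i) with i counting down-moves:
  k=0: S(0,0) = 11.3700
  k=1: S(1,0) = 13.1355; S(1,1) = 9.8418
  k=2: S(2,0) = 15.1751; S(2,1) = 11.3700; S(2,2) = 8.5190
  k=3: S(3,0) = 17.5314; S(3,1) = 13.1355; S(3,2) = 9.8418; S(3,3) = 7.3740
Terminal payoffs V(N, i) = max(K - S_T, 0):
  V(3,0) = 0.000000; V(3,1) = 0.000000; V(3,2) = 2.798179; V(3,3) = 5.265961
Backward induction: V(k, i) = exp(-r*dt) * [p * V(k+1, i) + (1-p) * V(k+1, i+1)]; then take max(V_cont, immediate exercise) for American.
  V(2,0) = exp(-r*dt) * [p*0.000000 + (1-p)*0.000000] = 0.000000; exercise = 0.000000; V(2,0) = max -> 0.000000
  V(2,1) = exp(-r*dt) * [p*0.000000 + (1-p)*2.798179] = 1.507405; exercise = 1.270000; V(2,1) = max -> 1.507405
  V(2,2) = exp(-r*dt) * [p*2.798179 + (1-p)*5.265961] = 4.111784; exercise = 4.120964; V(2,2) = max -> 4.120964
  V(1,0) = exp(-r*dt) * [p*0.000000 + (1-p)*1.507405] = 0.812053; exercise = 0.000000; V(1,0) = max -> 0.812053
  V(1,1) = exp(-r*dt) * [p*1.507405 + (1-p)*4.120964] = 2.906836; exercise = 2.798179; V(1,1) = max -> 2.906836
  V(0,0) = exp(-r*dt) * [p*0.812053 + (1-p)*2.906836] = 1.935943; exercise = 1.270000; V(0,0) = max -> 1.935943

Answer: Price = V(0,0) = 1.9359


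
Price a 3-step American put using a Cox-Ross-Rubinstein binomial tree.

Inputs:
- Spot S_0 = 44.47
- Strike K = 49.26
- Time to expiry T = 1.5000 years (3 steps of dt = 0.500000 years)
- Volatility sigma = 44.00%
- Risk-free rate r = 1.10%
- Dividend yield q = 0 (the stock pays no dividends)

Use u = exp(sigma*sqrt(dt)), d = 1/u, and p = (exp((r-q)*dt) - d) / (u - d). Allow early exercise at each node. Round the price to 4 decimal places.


dt = T/N = 0.500000
u = exp(sigma*sqrt(dt)) = 1.364963; d = 1/u = 0.732621
p = (exp((r-q)*dt) - d) / (u - d) = 0.431561
Discount per step: exp(-r*dt) = 0.994515
Stock lattice S(k, i) with i counting down-moves:
  k=0: S(0,0) = 44.4700
  k=1: S(1,0) = 60.6999; S(1,1) = 32.5796
  k=2: S(2,0) = 82.8531; S(2,1) = 44.4700; S(2,2) = 23.8685
  k=3: S(3,0) = 113.0913; S(3,1) = 60.6999; S(3,2) = 32.5796; S(3,3) = 17.4866
Terminal payoffs V(N, i) = max(K - S_T, 0):
  V(3,0) = 0.000000; V(3,1) = 0.000000; V(3,2) = 16.680351; V(3,3) = 31.773418
Backward induction: V(k, i) = exp(-r*dt) * [p * V(k+1, i) + (1-p) * V(k+1, i+1)]; then take max(V_cont, immediate exercise) for American.
  V(2,0) = exp(-r*dt) * [p*0.000000 + (1-p)*0.000000] = 0.000000; exercise = 0.000000; V(2,0) = max -> 0.000000
  V(2,1) = exp(-r*dt) * [p*0.000000 + (1-p)*16.680351] = 9.429748; exercise = 4.790000; V(2,1) = max -> 9.429748
  V(2,2) = exp(-r*dt) * [p*16.680351 + (1-p)*31.773418] = 25.121284; exercise = 25.391470; V(2,2) = max -> 25.391470
  V(1,0) = exp(-r*dt) * [p*0.000000 + (1-p)*9.429748] = 5.330832; exercise = 0.000000; V(1,0) = max -> 5.330832
  V(1,1) = exp(-r*dt) * [p*9.429748 + (1-p)*25.391470] = 18.401519; exercise = 16.680351; V(1,1) = max -> 18.401519
  V(0,0) = exp(-r*dt) * [p*5.330832 + (1-p)*18.401519] = 12.690723; exercise = 4.790000; V(0,0) = max -> 12.690723

Answer: Price = V(0,0) = 12.6907


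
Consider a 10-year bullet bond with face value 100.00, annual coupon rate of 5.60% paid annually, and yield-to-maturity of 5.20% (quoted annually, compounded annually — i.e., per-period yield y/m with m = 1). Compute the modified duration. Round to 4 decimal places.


Answer: Modified duration = 7.5637

Derivation:
Coupon per period c = face * coupon_rate / m = 5.600000
Periods per year m = 1; per-period yield y/m = 0.052000
Number of cashflows N = 10
Cashflows (t years, CF_t, discount factor 1/(1+y/m)^(m*t), PV):
  t = 1.0000: CF_t = 5.600000, DF = 0.950570, PV = 5.323194
  t = 2.0000: CF_t = 5.600000, DF = 0.903584, PV = 5.060070
  t = 3.0000: CF_t = 5.600000, DF = 0.858920, PV = 4.809953
  t = 4.0000: CF_t = 5.600000, DF = 0.816464, PV = 4.572198
  t = 5.0000: CF_t = 5.600000, DF = 0.776106, PV = 4.346196
  t = 6.0000: CF_t = 5.600000, DF = 0.737744, PV = 4.131365
  t = 7.0000: CF_t = 5.600000, DF = 0.701277, PV = 3.927153
  t = 8.0000: CF_t = 5.600000, DF = 0.666613, PV = 3.733035
  t = 9.0000: CF_t = 5.600000, DF = 0.633663, PV = 3.548513
  t = 10.0000: CF_t = 105.600000, DF = 0.602341, PV = 63.607235
Price P = sum_t PV_t = 103.058914
First compute Macaulay numerator sum_t t * PV_t:
  t * PV_t at t = 1.0000: 5.323194
  t * PV_t at t = 2.0000: 10.120141
  t * PV_t at t = 3.0000: 14.429858
  t * PV_t at t = 4.0000: 18.288794
  t * PV_t at t = 5.0000: 21.730981
  t * PV_t at t = 6.0000: 24.788191
  t * PV_t at t = 7.0000: 27.490073
  t * PV_t at t = 8.0000: 29.864283
  t * PV_t at t = 9.0000: 31.936615
  t * PV_t at t = 10.0000: 636.072354
Macaulay duration D = 820.044483 / 103.058914 = 7.957046
Modified duration = D / (1 + y/m) = 7.957046 / (1 + 0.052000) = 7.563732


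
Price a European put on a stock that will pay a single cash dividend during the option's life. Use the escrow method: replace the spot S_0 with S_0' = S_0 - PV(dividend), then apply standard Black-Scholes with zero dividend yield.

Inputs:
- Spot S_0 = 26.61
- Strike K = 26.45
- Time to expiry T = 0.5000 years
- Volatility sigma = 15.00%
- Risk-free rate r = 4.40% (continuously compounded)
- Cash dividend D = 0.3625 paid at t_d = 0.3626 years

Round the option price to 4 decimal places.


Answer: Price = 0.9233

Derivation:
PV(D) = D * exp(-r * t_d) = 0.3625 * 0.98417220 = 0.35676242
S_0' = S_0 - PV(D) = 26.6100 - 0.35676242 = 26.25323758
d1 = (ln(S_0'/K) + (r + sigma^2/2)*T) / (sigma*sqrt(T)) = 0.19005295
d2 = d1 - sigma*sqrt(T) = 0.08398693
exp(-rT) = 0.97824024
N(-d1) = 0.42463382; N(-d2) = 0.46653341
P = K * exp(-rT) * N(-d2) - S_0' * N(-d1) = 26.4500 * 0.97824024 * 0.46653341 - 26.25323758 * 0.42463382 = 0.9233


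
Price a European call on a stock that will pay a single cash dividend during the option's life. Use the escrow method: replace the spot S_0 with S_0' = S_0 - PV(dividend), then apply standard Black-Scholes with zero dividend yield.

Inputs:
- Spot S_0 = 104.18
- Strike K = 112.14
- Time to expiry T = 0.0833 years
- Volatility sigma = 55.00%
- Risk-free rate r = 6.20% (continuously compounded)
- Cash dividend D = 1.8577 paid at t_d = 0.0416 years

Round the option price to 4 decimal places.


Answer: Price = 3.1234

Derivation:
PV(D) = D * exp(-r * t_d) = 1.8577 * 0.99742412 = 1.85291479
S_0' = S_0 - PV(D) = 104.1800 - 1.85291479 = 102.32708521
d1 = (ln(S_0'/K) + (r + sigma^2/2)*T) / (sigma*sqrt(T)) = -0.46497522
d2 = d1 - sigma*sqrt(T) = -0.62371479
exp(-rT) = 0.99484871
N(d1) = 0.32097460; N(d2) = 0.26640745
C = S_0' * N(d1) - K * exp(-rT) * N(d2) = 102.32708521 * 0.32097460 - 112.1400 * 0.99484871 * 0.26640745 = 3.1234


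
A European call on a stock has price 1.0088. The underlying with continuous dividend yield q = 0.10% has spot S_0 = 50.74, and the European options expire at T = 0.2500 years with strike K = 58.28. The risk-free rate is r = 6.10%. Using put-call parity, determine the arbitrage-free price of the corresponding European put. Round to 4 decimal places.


Put-call parity: C - P = S_0 * exp(-qT) - K * exp(-rT).
S_0 * exp(-qT) = 50.7400 * 0.99975003 = 50.72731659
K * exp(-rT) = 58.2800 * 0.98486569 = 57.39797255
P = C - S*exp(-qT) + K*exp(-rT)
P = 1.0088 - 50.72731659 + 57.39797255 = 7.6795

Answer: Put price = 7.6795


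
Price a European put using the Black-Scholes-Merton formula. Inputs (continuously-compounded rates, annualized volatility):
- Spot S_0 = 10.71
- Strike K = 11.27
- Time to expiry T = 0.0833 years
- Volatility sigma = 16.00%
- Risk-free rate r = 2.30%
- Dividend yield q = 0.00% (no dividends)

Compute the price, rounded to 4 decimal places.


Answer: Price = 0.5759

Derivation:
d1 = (ln(S/K) + (r - q + 0.5*sigma^2) * T) / (sigma * sqrt(T)) = -1.03909849
d2 = d1 - sigma * sqrt(T) = -1.08527727
exp(-rT) = 0.99808593; exp(-qT) = 1.00000000
P = K * exp(-rT) * N(-d2) - S_0 * exp(-qT) * N(-d1)
N(-d1) = 0.85062053; N(-d2) = 0.86110057
P = 11.2700 * 0.99808593 * 0.86110057 - 10.7100 * 1.00000000 * 0.85062053 = 0.5759


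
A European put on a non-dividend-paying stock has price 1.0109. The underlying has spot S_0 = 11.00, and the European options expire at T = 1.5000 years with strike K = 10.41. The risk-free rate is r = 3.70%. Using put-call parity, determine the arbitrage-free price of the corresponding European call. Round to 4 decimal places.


Answer: Call price = 2.1629

Derivation:
Put-call parity: C - P = S_0 * exp(-qT) - K * exp(-rT).
S_0 * exp(-qT) = 11.0000 * 1.00000000 = 11.00000000
K * exp(-rT) = 10.4100 * 0.94601202 = 9.84798517
C = P + S*exp(-qT) - K*exp(-rT)
C = 1.0109 + 11.00000000 - 9.84798517 = 2.1629


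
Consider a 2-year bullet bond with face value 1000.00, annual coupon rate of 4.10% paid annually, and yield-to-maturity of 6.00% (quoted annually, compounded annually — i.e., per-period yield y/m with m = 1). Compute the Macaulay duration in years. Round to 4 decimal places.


Answer: Macaulay duration = 1.9599 years

Derivation:
Coupon per period c = face * coupon_rate / m = 41.000000
Periods per year m = 1; per-period yield y/m = 0.060000
Number of cashflows N = 2
Cashflows (t years, CF_t, discount factor 1/(1+y/m)^(m*t), PV):
  t = 1.0000: CF_t = 41.000000, DF = 0.943396, PV = 38.679245
  t = 2.0000: CF_t = 1041.000000, DF = 0.889996, PV = 926.486294
Price P = sum_t PV_t = 965.165539
Macaulay numerator sum_t t * PV_t:
  t * PV_t at t = 1.0000: 38.679245
  t * PV_t at t = 2.0000: 1852.972588
Macaulay duration D = (sum_t t * PV_t) / P = 1891.651833 / 965.165539 = 1.959925


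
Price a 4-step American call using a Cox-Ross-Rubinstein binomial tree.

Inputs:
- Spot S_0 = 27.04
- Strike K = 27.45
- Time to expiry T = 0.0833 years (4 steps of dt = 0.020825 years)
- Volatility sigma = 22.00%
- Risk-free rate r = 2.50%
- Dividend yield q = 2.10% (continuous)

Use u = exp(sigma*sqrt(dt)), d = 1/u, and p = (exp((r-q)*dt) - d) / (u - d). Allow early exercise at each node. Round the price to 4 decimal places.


Answer: Price = V(0,0) = 0.5232

Derivation:
dt = T/N = 0.020825
u = exp(sigma*sqrt(dt)) = 1.032257; d = 1/u = 0.968751
p = (exp((r-q)*dt) - d) / (u - d) = 0.493375
Discount per step: exp(-r*dt) = 0.999480
Stock lattice S(k, i) with i counting down-moves:
  k=0: S(0,0) = 27.0400
  k=1: S(1,0) = 27.9122; S(1,1) = 26.1950
  k=2: S(2,0) = 28.8126; S(2,1) = 27.0400; S(2,2) = 25.3764
  k=3: S(3,0) = 29.7420; S(3,1) = 27.9122; S(3,2) = 26.1950; S(3,3) = 24.5835
  k=4: S(4,0) = 30.7014; S(4,1) = 28.8126; S(4,2) = 27.0400; S(4,3) = 25.3764; S(4,4) = 23.8152
Terminal payoffs V(N, i) = max(S_T - K, 0):
  V(4,0) = 3.251420; V(4,1) = 1.362608; V(4,2) = 0.000000; V(4,3) = 0.000000; V(4,4) = 0.000000
Backward induction: V(k, i) = exp(-r*dt) * [p * V(k+1, i) + (1-p) * V(k+1, i+1)]; then take max(V_cont, immediate exercise) for American.
  V(3,0) = exp(-r*dt) * [p*3.251420 + (1-p)*1.362608] = 2.293307; exercise = 2.292024; V(3,0) = max -> 2.293307
  V(3,1) = exp(-r*dt) * [p*1.362608 + (1-p)*0.000000] = 0.671928; exercise = 0.462236; V(3,1) = max -> 0.671928
  V(3,2) = exp(-r*dt) * [p*0.000000 + (1-p)*0.000000] = 0.000000; exercise = 0.000000; V(3,2) = max -> 0.000000
  V(3,3) = exp(-r*dt) * [p*0.000000 + (1-p)*0.000000] = 0.000000; exercise = 0.000000; V(3,3) = max -> 0.000000
  V(2,0) = exp(-r*dt) * [p*2.293307 + (1-p)*0.671928] = 1.471110; exercise = 1.362608; V(2,0) = max -> 1.471110
  V(2,1) = exp(-r*dt) * [p*0.671928 + (1-p)*0.000000] = 0.331340; exercise = 0.000000; V(2,1) = max -> 0.331340
  V(2,2) = exp(-r*dt) * [p*0.000000 + (1-p)*0.000000] = 0.000000; exercise = 0.000000; V(2,2) = max -> 0.000000
  V(1,0) = exp(-r*dt) * [p*1.471110 + (1-p)*0.331340] = 0.893209; exercise = 0.462236; V(1,0) = max -> 0.893209
  V(1,1) = exp(-r*dt) * [p*0.331340 + (1-p)*0.000000] = 0.163390; exercise = 0.000000; V(1,1) = max -> 0.163390
  V(0,0) = exp(-r*dt) * [p*0.893209 + (1-p)*0.163390] = 0.523192; exercise = 0.000000; V(0,0) = max -> 0.523192


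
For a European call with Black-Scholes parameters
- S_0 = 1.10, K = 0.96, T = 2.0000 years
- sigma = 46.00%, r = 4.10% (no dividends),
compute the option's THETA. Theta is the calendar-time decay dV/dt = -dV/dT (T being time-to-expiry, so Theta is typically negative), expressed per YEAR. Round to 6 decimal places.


d1 = 0.6605794230; d2 = 0.0100411843
phi(d1) = 0.3207410689; exp(-qT) = 1.0000000000; exp(-rT) = 0.9212719587
Theta = -S*exp(-qT)*phi(d1)*sigma/(2*sqrt(T)) - r*K*exp(-rT)*N(d2) + q*S*exp(-qT)*N(d1)
N(d1) = 0.7455589656; N(d2) = 0.5040057856; sqrt(T) = 1.4142135624
Term 1 = -1.1000 * 1.0000000000 * 0.3207410689 * 0.4600 / (2 * 1.4142135624) = -0.0573799408
Term 2 = -0.0410 * 0.9600 * 0.9212719587 * 0.5040057856 = -0.0182758870
Term 3 = 0 (no dividend yield, q = 0)
Theta = -0.0573799408 + (-0.0182758870) + (0.0000000000) = -0.075656

Answer: Theta = -0.075656


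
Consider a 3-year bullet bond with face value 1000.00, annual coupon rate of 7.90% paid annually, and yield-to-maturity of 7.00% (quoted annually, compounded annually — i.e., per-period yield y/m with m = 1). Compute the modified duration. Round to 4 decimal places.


Coupon per period c = face * coupon_rate / m = 79.000000
Periods per year m = 1; per-period yield y/m = 0.070000
Number of cashflows N = 3
Cashflows (t years, CF_t, discount factor 1/(1+y/m)^(m*t), PV):
  t = 1.0000: CF_t = 79.000000, DF = 0.934579, PV = 73.831776
  t = 2.0000: CF_t = 79.000000, DF = 0.873439, PV = 69.001660
  t = 3.0000: CF_t = 1079.000000, DF = 0.816298, PV = 880.785409
Price P = sum_t PV_t = 1023.618844
First compute Macaulay numerator sum_t t * PV_t:
  t * PV_t at t = 1.0000: 73.831776
  t * PV_t at t = 2.0000: 138.003319
  t * PV_t at t = 3.0000: 2642.356227
Macaulay duration D = 2854.191322 / 1023.618844 = 2.788334
Modified duration = D / (1 + y/m) = 2.788334 / (1 + 0.070000) = 2.605920

Answer: Modified duration = 2.6059


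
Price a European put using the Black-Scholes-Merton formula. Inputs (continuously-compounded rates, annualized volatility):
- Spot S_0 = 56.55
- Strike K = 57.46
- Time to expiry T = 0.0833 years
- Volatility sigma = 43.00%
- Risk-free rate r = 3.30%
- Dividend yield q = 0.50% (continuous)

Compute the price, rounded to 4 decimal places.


d1 = (ln(S/K) + (r - q + 0.5*sigma^2) * T) / (sigma * sqrt(T)) = -0.04778488
d2 = d1 - sigma * sqrt(T) = -0.17189036
exp(-rT) = 0.99725487; exp(-qT) = 0.99958359
P = K * exp(-rT) * N(-d2) - S_0 * exp(-qT) * N(-d1)
N(-d1) = 0.51905616; N(-d2) = 0.56823814
P = 57.4600 * 0.99725487 * 0.56823814 - 56.5500 * 0.99958359 * 0.51905616 = 3.2209

Answer: Price = 3.2209


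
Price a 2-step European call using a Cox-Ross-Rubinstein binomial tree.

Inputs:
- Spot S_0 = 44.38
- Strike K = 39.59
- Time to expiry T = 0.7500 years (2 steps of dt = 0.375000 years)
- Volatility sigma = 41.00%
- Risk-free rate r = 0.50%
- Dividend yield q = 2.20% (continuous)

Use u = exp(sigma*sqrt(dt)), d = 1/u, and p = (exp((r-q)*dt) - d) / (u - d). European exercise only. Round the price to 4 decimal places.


Answer: Price = V(0,0) = 8.4044

Derivation:
dt = T/N = 0.375000
u = exp(sigma*sqrt(dt)) = 1.285404; d = 1/u = 0.777966
p = (exp((r-q)*dt) - d) / (u - d) = 0.425036
Discount per step: exp(-r*dt) = 0.998127
Stock lattice S(k, i) with i counting down-moves:
  k=0: S(0,0) = 44.3800
  k=1: S(1,0) = 57.0462; S(1,1) = 34.5261
  k=2: S(2,0) = 73.3274; S(2,1) = 44.3800; S(2,2) = 26.8601
Terminal payoffs V(N, i) = max(S_T - K, 0):
  V(2,0) = 33.737398; V(2,1) = 4.790000; V(2,2) = 0.000000
Backward induction: V(k, i) = exp(-r*dt) * [p * V(k+1, i) + (1-p) * V(k+1, i+1)].
  V(1,0) = exp(-r*dt) * [p*33.737398 + (1-p)*4.790000] = 17.061675
  V(1,1) = exp(-r*dt) * [p*4.790000 + (1-p)*0.000000] = 2.032110
  V(0,0) = exp(-r*dt) * [p*17.061675 + (1-p)*2.032110] = 8.404448


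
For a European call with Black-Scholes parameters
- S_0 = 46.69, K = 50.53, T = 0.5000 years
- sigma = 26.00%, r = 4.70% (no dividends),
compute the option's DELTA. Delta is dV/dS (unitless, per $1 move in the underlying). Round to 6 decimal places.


Answer: Delta = 0.416772

Derivation:
d1 = -0.2101587186; d2 = -0.3940064818
phi(d1) = 0.3902288658; exp(-qT) = 1.0000000000; exp(-rT) = 0.9767739747
N(d1) = 0.4167718989
Delta = exp(-qT) * N(d1) = 1.0000000000 * 0.4167718989 = 0.416772


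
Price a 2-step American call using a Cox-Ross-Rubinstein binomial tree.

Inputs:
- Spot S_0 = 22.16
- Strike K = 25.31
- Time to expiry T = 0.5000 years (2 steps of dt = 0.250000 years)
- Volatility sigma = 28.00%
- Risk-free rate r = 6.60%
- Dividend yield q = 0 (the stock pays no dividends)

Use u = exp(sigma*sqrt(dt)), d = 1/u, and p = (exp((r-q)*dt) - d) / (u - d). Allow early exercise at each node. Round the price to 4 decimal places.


Answer: Price = V(0,0) = 1.0666

Derivation:
dt = T/N = 0.250000
u = exp(sigma*sqrt(dt)) = 1.150274; d = 1/u = 0.869358
p = (exp((r-q)*dt) - d) / (u - d) = 0.524281
Discount per step: exp(-r*dt) = 0.983635
Stock lattice S(k, i) with i counting down-moves:
  k=0: S(0,0) = 22.1600
  k=1: S(1,0) = 25.4901; S(1,1) = 19.2650
  k=2: S(2,0) = 29.3206; S(2,1) = 22.1600; S(2,2) = 16.7482
Terminal payoffs V(N, i) = max(S_T - K, 0):
  V(2,0) = 4.010557; V(2,1) = 0.000000; V(2,2) = 0.000000
Backward induction: V(k, i) = exp(-r*dt) * [p * V(k+1, i) + (1-p) * V(k+1, i+1)]; then take max(V_cont, immediate exercise) for American.
  V(1,0) = exp(-r*dt) * [p*4.010557 + (1-p)*0.000000] = 2.068249; exercise = 0.180067; V(1,0) = max -> 2.068249
  V(1,1) = exp(-r*dt) * [p*0.000000 + (1-p)*0.000000] = 0.000000; exercise = 0.000000; V(1,1) = max -> 0.000000
  V(0,0) = exp(-r*dt) * [p*2.068249 + (1-p)*0.000000] = 1.066598; exercise = 0.000000; V(0,0) = max -> 1.066598


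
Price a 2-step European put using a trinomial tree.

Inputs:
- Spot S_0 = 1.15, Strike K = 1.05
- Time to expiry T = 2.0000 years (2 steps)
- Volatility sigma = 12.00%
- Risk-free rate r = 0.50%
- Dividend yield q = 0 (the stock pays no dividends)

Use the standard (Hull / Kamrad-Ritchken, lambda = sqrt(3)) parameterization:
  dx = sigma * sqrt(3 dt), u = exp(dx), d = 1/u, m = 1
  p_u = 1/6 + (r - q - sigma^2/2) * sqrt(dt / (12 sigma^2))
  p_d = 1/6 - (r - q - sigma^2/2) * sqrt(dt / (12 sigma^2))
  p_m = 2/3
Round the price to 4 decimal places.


dt = T/N = 1.000000; dx = sigma*sqrt(3*dt) = 0.207846
u = exp(dx) = 1.231024; d = 1/u = 0.812332
p_u = 0.161374, p_m = 0.666667, p_d = 0.171959
Discount per step: exp(-r*dt) = 0.995012
Stock lattice S(k, j) with j the centered position index:
  k=0: S(0,+0) = 1.1500
  k=1: S(1,-1) = 0.9342; S(1,+0) = 1.1500; S(1,+1) = 1.4157
  k=2: S(2,-2) = 0.7589; S(2,-1) = 0.9342; S(2,+0) = 1.1500; S(2,+1) = 1.4157; S(2,+2) = 1.7427
Terminal payoffs V(N, j) = max(K - S_T, 0):
  V(2,-2) = 0.291134; V(2,-1) = 0.115818; V(2,+0) = 0.000000; V(2,+1) = 0.000000; V(2,+2) = 0.000000
Backward induction: V(k, j) = exp(-r*dt) * [p_u * V(k+1, j+1) + p_m * V(k+1, j) + p_d * V(k+1, j-1)]
  V(1,-1) = exp(-r*dt) * [p_u*0.000000 + p_m*0.115818 + p_d*0.291134] = 0.126640
  V(1,+0) = exp(-r*dt) * [p_u*0.000000 + p_m*0.000000 + p_d*0.115818] = 0.019817
  V(1,+1) = exp(-r*dt) * [p_u*0.000000 + p_m*0.000000 + p_d*0.000000] = 0.000000
  V(0,+0) = exp(-r*dt) * [p_u*0.000000 + p_m*0.019817 + p_d*0.126640] = 0.034814

Answer: Price = V(0,0) = 0.0348


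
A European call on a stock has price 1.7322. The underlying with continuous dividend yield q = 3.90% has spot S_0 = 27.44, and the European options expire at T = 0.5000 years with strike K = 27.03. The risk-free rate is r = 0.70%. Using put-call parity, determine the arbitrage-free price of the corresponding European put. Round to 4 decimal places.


Answer: Put price = 1.7577

Derivation:
Put-call parity: C - P = S_0 * exp(-qT) - K * exp(-rT).
S_0 * exp(-qT) = 27.4400 * 0.98068890 = 26.91010328
K * exp(-rT) = 27.0300 * 0.99650612 = 26.93556037
P = C - S*exp(-qT) + K*exp(-rT)
P = 1.7322 - 26.91010328 + 26.93556037 = 1.7577


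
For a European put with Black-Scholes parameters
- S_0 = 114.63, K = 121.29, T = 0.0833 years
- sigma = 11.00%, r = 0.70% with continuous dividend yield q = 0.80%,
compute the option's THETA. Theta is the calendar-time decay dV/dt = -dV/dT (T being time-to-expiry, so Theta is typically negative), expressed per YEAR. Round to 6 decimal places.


d1 = -1.7656013053; d2 = -1.7973492186
phi(d1) = 0.0839433999; exp(-qT) = 0.9993338220; exp(-rT) = 0.9994170700
Theta = -S*exp(-qT)*phi(d1)*sigma/(2*sqrt(T)) + r*K*exp(-rT)*N(-d2) - q*S*exp(-qT)*N(-d1)
N(-d1) = 0.9612686196; N(-d2) = 0.9638599015; sqrt(T) = 0.2886173938
Term 1 = -114.6300 * 0.9993338220 * 0.0839433999 * 0.1100 / (2 * 0.2886173938) = -1.8324647220
Term 2 = 0.0070 * 121.2900 * 0.9994170700 * 0.9638599015 = 0.8178689338
Term 3 = -0.0080 * 114.6300 * 0.9993338220 * 0.9612686196 = -0.8809345245
Theta = -1.8324647220 + (0.8178689338) + (-0.8809345245) = -1.895530

Answer: Theta = -1.895530


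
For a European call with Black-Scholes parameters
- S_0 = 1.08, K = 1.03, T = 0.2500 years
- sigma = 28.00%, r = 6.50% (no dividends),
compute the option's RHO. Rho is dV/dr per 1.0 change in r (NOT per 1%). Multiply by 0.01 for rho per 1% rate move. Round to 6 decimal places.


d1 = 0.5246588492; d2 = 0.3846588492
phi(d1) = 0.3476455032; exp(-qT) = 1.0000000000; exp(-rT) = 0.9838813190
N(d2) = 0.6497549064
Rho = K*T*exp(-rT)*N(d2) = 1.0300 * 0.2500 * 0.9838813190 * 0.6497549064 = 0.164615

Answer: Rho = 0.164615


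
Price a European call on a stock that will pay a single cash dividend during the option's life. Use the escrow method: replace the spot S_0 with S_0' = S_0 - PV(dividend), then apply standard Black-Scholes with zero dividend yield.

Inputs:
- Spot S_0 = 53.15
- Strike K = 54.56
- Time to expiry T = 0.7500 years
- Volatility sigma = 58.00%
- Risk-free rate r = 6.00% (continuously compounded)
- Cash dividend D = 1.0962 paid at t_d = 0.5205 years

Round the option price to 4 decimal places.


PV(D) = D * exp(-r * t_d) = 1.0962 * 0.96925262 = 1.06249472
S_0' = S_0 - PV(D) = 53.1500 - 1.06249472 = 52.08750528
d1 = (ln(S_0'/K) + (r + sigma^2/2)*T) / (sigma*sqrt(T)) = 0.24840811
d2 = d1 - sigma*sqrt(T) = -0.25388663
exp(-rT) = 0.95599748
N(d1) = 0.59809067; N(d2) = 0.39979157
C = S_0' * N(d1) - K * exp(-rT) * N(d2) = 52.08750528 * 0.59809067 - 54.5600 * 0.95599748 * 0.39979157 = 10.3002

Answer: Price = 10.3002


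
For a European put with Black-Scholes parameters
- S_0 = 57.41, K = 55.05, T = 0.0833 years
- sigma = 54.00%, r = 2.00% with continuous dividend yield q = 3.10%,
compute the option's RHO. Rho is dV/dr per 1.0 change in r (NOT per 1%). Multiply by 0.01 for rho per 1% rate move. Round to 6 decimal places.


d1 = 0.3413816030; d2 = 0.1855282103
phi(d1) = 0.3763599677; exp(-qT) = 0.9974210313; exp(-rT) = 0.9983353870
N(-d2) = 0.4264073778
Rho = -K*T*exp(-rT)*N(-d2) = -55.0500 * 0.0833 * 0.9983353870 * 0.4264073778 = -1.952106

Answer: Rho = -1.952106


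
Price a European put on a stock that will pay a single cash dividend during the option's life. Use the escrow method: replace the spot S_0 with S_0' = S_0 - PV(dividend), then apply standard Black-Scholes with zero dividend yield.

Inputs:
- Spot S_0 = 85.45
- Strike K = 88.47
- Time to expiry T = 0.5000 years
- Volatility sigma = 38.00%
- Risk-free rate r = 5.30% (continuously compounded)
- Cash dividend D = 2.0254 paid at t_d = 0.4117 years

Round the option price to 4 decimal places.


Answer: Price = 10.4709

Derivation:
PV(D) = D * exp(-r * t_d) = 2.0254 * 0.97841624 = 1.98168425
S_0' = S_0 - PV(D) = 85.4500 - 1.98168425 = 83.46831575
d1 = (ln(S_0'/K) + (r + sigma^2/2)*T) / (sigma*sqrt(T)) = 0.01638849
d2 = d1 - sigma*sqrt(T) = -0.25231209
exp(-rT) = 0.97384804
N(-d1) = 0.49346223; N(-d2) = 0.59960008
P = K * exp(-rT) * N(-d2) - S_0' * N(-d1) = 88.4700 * 0.97384804 * 0.59960008 - 83.46831575 * 0.49346223 = 10.4709


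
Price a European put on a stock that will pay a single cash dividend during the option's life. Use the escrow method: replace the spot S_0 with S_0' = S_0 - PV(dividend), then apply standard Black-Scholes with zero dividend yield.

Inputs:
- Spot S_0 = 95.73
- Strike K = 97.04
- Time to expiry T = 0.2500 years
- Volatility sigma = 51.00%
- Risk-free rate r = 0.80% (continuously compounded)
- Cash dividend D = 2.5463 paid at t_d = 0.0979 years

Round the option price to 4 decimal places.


PV(D) = D * exp(-r * t_d) = 2.5463 * 0.99921711 = 2.54430652
S_0' = S_0 - PV(D) = 95.7300 - 2.54430652 = 93.18569348
d1 = (ln(S_0'/K) + (r + sigma^2/2)*T) / (sigma*sqrt(T)) = -0.02359435
d2 = d1 - sigma*sqrt(T) = -0.27859435
exp(-rT) = 0.99800200
N(-d1) = 0.50941191; N(-d2) = 0.60972192
P = K * exp(-rT) * N(-d2) - S_0' * N(-d1) = 97.0400 * 0.99800200 * 0.60972192 - 93.18569348 * 0.50941191 = 11.5793

Answer: Price = 11.5793


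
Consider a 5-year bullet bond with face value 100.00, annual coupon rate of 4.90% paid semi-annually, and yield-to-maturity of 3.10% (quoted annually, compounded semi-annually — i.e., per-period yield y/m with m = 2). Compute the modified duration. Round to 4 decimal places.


Coupon per period c = face * coupon_rate / m = 2.450000
Periods per year m = 2; per-period yield y/m = 0.015500
Number of cashflows N = 10
Cashflows (t years, CF_t, discount factor 1/(1+y/m)^(m*t), PV):
  t = 0.5000: CF_t = 2.450000, DF = 0.984737, PV = 2.412605
  t = 1.0000: CF_t = 2.450000, DF = 0.969706, PV = 2.375780
  t = 1.5000: CF_t = 2.450000, DF = 0.954905, PV = 2.339518
  t = 2.0000: CF_t = 2.450000, DF = 0.940330, PV = 2.303808
  t = 2.5000: CF_t = 2.450000, DF = 0.925977, PV = 2.268644
  t = 3.0000: CF_t = 2.450000, DF = 0.911844, PV = 2.234017
  t = 3.5000: CF_t = 2.450000, DF = 0.897926, PV = 2.199918
  t = 4.0000: CF_t = 2.450000, DF = 0.884220, PV = 2.166340
  t = 4.5000: CF_t = 2.450000, DF = 0.870724, PV = 2.133274
  t = 5.0000: CF_t = 102.450000, DF = 0.857434, PV = 87.844118
Price P = sum_t PV_t = 108.278023
First compute Macaulay numerator sum_t t * PV_t:
  t * PV_t at t = 0.5000: 1.206302
  t * PV_t at t = 1.0000: 2.375780
  t * PV_t at t = 1.5000: 3.509276
  t * PV_t at t = 2.0000: 4.607617
  t * PV_t at t = 2.5000: 5.671611
  t * PV_t at t = 3.0000: 6.702052
  t * PV_t at t = 3.5000: 7.699715
  t * PV_t at t = 4.0000: 8.665361
  t * PV_t at t = 4.5000: 9.599735
  t * PV_t at t = 5.0000: 439.220589
Macaulay duration D = 489.258038 / 108.278023 = 4.518535
Modified duration = D / (1 + y/m) = 4.518535 / (1 + 0.015500) = 4.449567

Answer: Modified duration = 4.4496
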